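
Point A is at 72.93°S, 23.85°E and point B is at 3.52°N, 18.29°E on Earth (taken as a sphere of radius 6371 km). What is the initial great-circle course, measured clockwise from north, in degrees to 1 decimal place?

With φ₁ = -1.2729, φ₂ = 0.0614, Δλ = -0.0970 rad, the forward-azimuth formula gives
θ = atan2( sin Δλ cos φ₂ , cos φ₁ sin φ₂ − sin φ₁ cos φ₂ cos Δλ ) = atan2(-0.0967, 0.9677) = -5.71°.
Adding 360° brings this into [0°, 360°): 354.3°.

354.3°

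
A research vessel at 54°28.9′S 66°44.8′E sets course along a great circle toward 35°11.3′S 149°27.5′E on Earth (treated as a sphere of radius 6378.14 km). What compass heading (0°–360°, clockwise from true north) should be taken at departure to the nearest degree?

Δλ = 82.712° = 1.4436 rad.
y = sin Δλ · cos φ₂ = (0.9919)(0.8173) = 0.8107
x = cos φ₁ sin φ₂ − sin φ₁ cos φ₂ cos Δλ = (0.5810)(-0.5763) − (-0.8139)(0.8173)(0.1269) = -0.2504
θ = atan2(y, x) = 107.17°, so the bearing is 107°.

107°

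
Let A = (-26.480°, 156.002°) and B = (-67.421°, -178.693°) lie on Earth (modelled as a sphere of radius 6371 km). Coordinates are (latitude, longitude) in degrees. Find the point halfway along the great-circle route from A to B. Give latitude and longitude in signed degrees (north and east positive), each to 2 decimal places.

-47.54°, 163.53°

The central angle between A and B is δ = 0.7635 rad.
With f = 0.5, the slerp weights are sin((1−f)δ)/sin δ = 0.5388 and sin(fδ)/sin δ = 0.5388.
Weighted sum of the unit vectors: (0.5388)·(-0.8177,0.3640,-0.4459) + (0.5388)·(-0.3839,-0.0088,-0.9234) = (-0.6474, 0.1914, -0.7377).
Converting back: φ = atan2(z, √(x²+y²)) = -47.54°, λ = atan2(y, x) = 163.53°.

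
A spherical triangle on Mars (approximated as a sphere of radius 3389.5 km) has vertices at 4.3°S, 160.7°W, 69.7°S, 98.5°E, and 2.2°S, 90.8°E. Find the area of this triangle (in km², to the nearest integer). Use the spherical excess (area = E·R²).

15664147 km²

Side lengths (central angles): a = 1.1815, b = 1.8895, c = 1.5653 rad; semiperimeter s = 2.3181.
By l'Huilier's theorem, tan(E/4) = √[tan(s/2) tan((s−a)/2) tan((s−b)/2) tan((s−c)/2)], giving spherical excess E = 1.3634 rad.
Area = E·R² = 1.3634 × (3389.5)² ≈ 15664147 km².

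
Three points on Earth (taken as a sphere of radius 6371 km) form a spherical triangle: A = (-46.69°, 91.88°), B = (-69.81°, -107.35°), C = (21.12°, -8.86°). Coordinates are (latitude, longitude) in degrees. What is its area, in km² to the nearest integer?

Side lengths (central angles): a = 1.9668, b = 1.9621, c = 1.0935 rad; semiperimeter s = 2.5112.
By l'Huilier's theorem, tan(E/4) = √[tan(s/2) tan((s−a)/2) tan((s−b)/2) tan((s−c)/2)], giving spherical excess E = 1.7070 rad.
Area = E·R² = 1.7070 × (6371)² ≈ 69287877 km².

69287877 km²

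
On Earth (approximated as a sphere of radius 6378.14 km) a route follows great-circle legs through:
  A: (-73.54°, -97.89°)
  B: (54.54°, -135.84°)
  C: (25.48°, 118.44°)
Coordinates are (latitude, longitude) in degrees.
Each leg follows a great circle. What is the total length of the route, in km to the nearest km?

Leg A→B: central angle 2.2804 rad, distance 14544.6 km.
Leg B→C: central angle 1.3607 rad, distance 8679.0 km.
Total: 14544.6 + 8679.0 ≈ 23224 km.

23224 km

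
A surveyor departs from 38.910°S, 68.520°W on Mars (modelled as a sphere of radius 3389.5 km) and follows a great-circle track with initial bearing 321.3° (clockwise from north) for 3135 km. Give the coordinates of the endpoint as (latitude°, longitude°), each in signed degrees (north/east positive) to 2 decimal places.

Angular distance δ = d/R = 3135/3389.5 = 0.92492 rad; initial bearing θ = 5.6077 rad.
sin φ₂ = sin φ₁ cos δ + cos φ₁ sin δ cos θ = (-0.6281)(0.6019) + (0.7781)(0.7986)(0.7804) = 0.1069, so φ₂ = 6.14°.
Δλ = atan2(sin θ sin δ cos φ₁, cos δ − sin φ₁ sin φ₂) = atan2(-0.3885, 0.6690) = -30.144°.
λ₂ = -68.520° − 30.144° = -98.66°.

6.14°, -98.66°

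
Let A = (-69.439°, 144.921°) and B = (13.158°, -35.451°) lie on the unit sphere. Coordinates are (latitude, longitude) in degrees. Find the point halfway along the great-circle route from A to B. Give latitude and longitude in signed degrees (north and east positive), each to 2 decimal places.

The central angle between A and B is δ = 2.1593 rad.
With f = 0.5, the slerp weights are sin((1−f)δ)/sin δ = 1.0601 and sin(fδ)/sin δ = 1.0601.
Weighted sum of the unit vectors: (1.0601)·(-0.2874,0.2018,-0.9363) + (1.0601)·(0.7932,-0.5648,0.2276) = (0.5362, -0.3848, -0.7513).
Converting back: φ = atan2(z, √(x²+y²)) = -48.70°, λ = atan2(y, x) = -35.66°.

-48.70°, -35.66°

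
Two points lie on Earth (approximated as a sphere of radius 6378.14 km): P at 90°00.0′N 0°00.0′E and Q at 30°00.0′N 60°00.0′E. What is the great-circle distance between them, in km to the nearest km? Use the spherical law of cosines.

Let φ₁ = 1.5708 rad, φ₂ = 0.5236 rad, and Δλ = 1.0472 rad.
cos c = sin φ₁ sin φ₂ + cos φ₁ cos φ₂ cos Δλ = (1.0000)(0.5000) + (0.0000)(0.8660)(0.5000) = 0.50000,
so c = arccos(0.50000) = 1.04720 rad.
Distance = R·c = 6378.14 × 1.0472 ≈ 6679 km.

6679 km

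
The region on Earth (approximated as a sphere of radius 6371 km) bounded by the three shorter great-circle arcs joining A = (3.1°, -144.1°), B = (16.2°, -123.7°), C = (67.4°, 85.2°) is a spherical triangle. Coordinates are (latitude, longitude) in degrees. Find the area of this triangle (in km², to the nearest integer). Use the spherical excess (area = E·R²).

18401199 km²

Side lengths (central angles): a = 1.6364, b = 1.7725, c = 0.4182 rad; semiperimeter s = 1.9135.
By l'Huilier's theorem, tan(E/4) = √[tan(s/2) tan((s−a)/2) tan((s−b)/2) tan((s−c)/2)], giving spherical excess E = 0.4533 rad.
Area = E·R² = 0.4533 × (6371)² ≈ 18401199 km².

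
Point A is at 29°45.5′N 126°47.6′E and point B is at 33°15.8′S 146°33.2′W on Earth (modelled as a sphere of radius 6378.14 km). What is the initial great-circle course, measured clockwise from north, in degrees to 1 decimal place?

120.9°

Δλ = 86.653° = 1.5124 rad.
y = sin Δλ · cos φ₂ = (0.9983)(0.8362) = 0.8347
x = cos φ₁ sin φ₂ − sin φ₁ cos φ₂ cos Δλ = (0.8681)(-0.5485) − (0.4963)(0.8362)(0.0584) = -0.5004
θ = atan2(y, x) = 120.94°, so the bearing is 120.9°.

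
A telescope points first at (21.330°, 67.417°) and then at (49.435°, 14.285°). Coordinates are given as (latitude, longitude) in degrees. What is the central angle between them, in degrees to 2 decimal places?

In radians: φ₁ = 0.3723, φ₂ = 0.8628, Δλ = -53.132° = -0.9273 rad.
Haversine: a = sin²(Δφ/2) + cos φ₁ cos φ₂ sin²(Δλ/2) = 0.0590 + (0.9315)(0.6503)(0.2000) = 0.18012.
Central angle c = 2·arcsin(√a) = 0.87661 rad.
So the angular separation is 50.23°.

50.23°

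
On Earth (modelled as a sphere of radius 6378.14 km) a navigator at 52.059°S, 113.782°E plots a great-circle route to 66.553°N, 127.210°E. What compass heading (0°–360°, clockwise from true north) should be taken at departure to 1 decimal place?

Δλ = 13.428° = 0.2344 rad.
y = sin Δλ · cos φ₂ = (0.2322)(0.3979) = 0.0924
x = cos φ₁ sin φ₂ − sin φ₁ cos φ₂ cos Δλ = (0.6148)(0.9174) − (-0.7886)(0.3979)(0.9727) = 0.8693
θ = atan2(y, x) = 6.07°, so the bearing is 6.1°.

6.1°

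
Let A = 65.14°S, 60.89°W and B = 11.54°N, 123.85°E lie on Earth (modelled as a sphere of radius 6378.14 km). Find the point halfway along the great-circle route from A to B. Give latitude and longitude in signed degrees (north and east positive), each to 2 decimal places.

-51.53°, 127.39°

The central angle between A and B is δ = 2.2043 rad.
With f = 0.5, the slerp weights are sin((1−f)δ)/sin δ = 1.1070 and sin(fδ)/sin δ = 1.1070.
Weighted sum of the unit vectors: (1.1070)·(0.2045,-0.3673,-0.9073) + (1.1070)·(-0.5458,0.8137,0.2001) = (-0.3778, 0.4942, -0.7830).
Converting back: φ = atan2(z, √(x²+y²)) = -51.53°, λ = atan2(y, x) = 127.39°.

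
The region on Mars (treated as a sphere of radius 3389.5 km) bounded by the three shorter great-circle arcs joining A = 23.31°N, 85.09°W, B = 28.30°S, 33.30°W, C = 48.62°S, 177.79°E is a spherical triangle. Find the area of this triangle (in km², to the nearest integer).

19189231 km²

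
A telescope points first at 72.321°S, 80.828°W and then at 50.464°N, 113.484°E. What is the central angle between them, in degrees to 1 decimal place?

157.2°

Let φ₁ = -1.2622 rad, φ₂ = 0.8808 rad, and Δλ = -2.8918 rad.
cos c = sin φ₁ sin φ₂ + cos φ₁ cos φ₂ cos Δλ = (-0.9528)(0.7712) + (0.3037)(0.6366)(-0.9690) = -0.92212,
so c = arccos(-0.92212) = 2.74431 rad.
So the angular separation is 157.2°.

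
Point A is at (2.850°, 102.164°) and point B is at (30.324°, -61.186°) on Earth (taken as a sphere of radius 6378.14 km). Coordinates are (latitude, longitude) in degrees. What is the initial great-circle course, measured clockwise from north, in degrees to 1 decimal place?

Δλ = -163.350° = -2.8510 rad.
y = sin Δλ · cos φ₂ = (-0.2865)(0.8632) = -0.2473
x = cos φ₁ sin φ₂ − sin φ₁ cos φ₂ cos Δλ = (0.9988)(0.5049) − (0.0497)(0.8632)(-0.9581) = 0.5454
θ = atan2(y, x) = -24.39°; adding 360° gives 335.6°.

335.6°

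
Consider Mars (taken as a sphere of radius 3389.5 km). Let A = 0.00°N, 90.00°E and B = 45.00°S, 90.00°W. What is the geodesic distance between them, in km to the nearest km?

7986 km

Let φ₁ = 0.0000 rad, φ₂ = -0.7854 rad, and Δλ = -3.1416 rad.
cos c = sin φ₁ sin φ₂ + cos φ₁ cos φ₂ cos Δλ = (0.0000)(-0.7071) + (1.0000)(0.7071)(-1.0000) = -0.70711,
so c = arccos(-0.70711) = 2.35619 rad.
Distance = R·c = 3389.5 × 2.3562 ≈ 7986 km.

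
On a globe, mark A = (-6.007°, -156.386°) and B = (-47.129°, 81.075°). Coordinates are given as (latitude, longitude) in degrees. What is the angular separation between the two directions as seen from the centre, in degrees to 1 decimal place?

In radians: φ₁ = -0.1048, φ₂ = -0.8226, Δλ = -122.539° = -2.1387 rad.
Haversine: a = sin²(Δφ/2) + cos φ₁ cos φ₂ sin²(Δλ/2) = 0.1233 + (0.9945)(0.6804)(0.7689) = 0.64362.
Central angle c = 2·arcsin(√a) = 1.86214 rad.
So the angular separation is 106.7°.

106.7°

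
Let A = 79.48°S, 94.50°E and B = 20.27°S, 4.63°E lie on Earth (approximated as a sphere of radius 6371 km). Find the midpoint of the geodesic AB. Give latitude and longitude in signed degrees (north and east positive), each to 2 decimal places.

The central angle between A and B is δ = 1.2228 rad.
With f = 0.5, the slerp weights are sin((1−f)δ)/sin δ = 0.6106 and sin(fδ)/sin δ = 0.6106.
Weighted sum of the unit vectors: (0.6106)·(-0.0143,0.1820,-0.9832) + (0.6106)·(0.9350,0.0757,-0.3464) = (0.5622, 0.1574, -0.8119).
Converting back: φ = atan2(z, √(x²+y²)) = -54.28°, λ = atan2(y, x) = 15.64°.

-54.28°, 15.64°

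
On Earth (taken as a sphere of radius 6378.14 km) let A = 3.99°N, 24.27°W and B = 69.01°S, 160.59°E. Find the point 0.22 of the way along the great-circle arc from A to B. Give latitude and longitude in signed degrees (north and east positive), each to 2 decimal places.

Central angle δ = 2.0054 rad. Interpolating on the sphere with fraction f = 0.22:
P = [sin((1−f)δ)·A + sin(fδ)·B] / sin δ = 1.1024·A + 0.4708·B in Cartesian coordinates,
giving P = (0.8435, -0.3960, -0.3628), i.e. latitude -21.27°, longitude -25.15°.

-21.27°, -25.15°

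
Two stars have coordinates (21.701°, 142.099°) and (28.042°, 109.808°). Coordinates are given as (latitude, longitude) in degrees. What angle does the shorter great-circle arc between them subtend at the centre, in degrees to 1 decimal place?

29.9°

In radians: φ₁ = 0.3788, φ₂ = 0.4894, Δλ = -32.291° = -0.5636 rad.
cos c = sin φ₁ sin φ₂ + cos φ₁ cos φ₂ cos Δλ = (0.3698)(0.4701) + (0.9291)(0.8826)(0.8453) = 0.86706,
so c = arccos(0.86706) = 0.52153 rad.
So the angular separation is 29.9°.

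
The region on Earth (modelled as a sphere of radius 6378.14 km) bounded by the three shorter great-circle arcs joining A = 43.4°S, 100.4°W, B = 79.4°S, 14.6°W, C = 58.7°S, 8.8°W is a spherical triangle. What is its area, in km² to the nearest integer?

6358994 km²

Side lengths (central angles): a = 0.3627, b = 0.9563, c = 0.8160 rad; semiperimeter s = 1.0675.
By l'Huilier's theorem, tan(E/4) = √[tan(s/2) tan((s−a)/2) tan((s−b)/2) tan((s−c)/2)], giving spherical excess E = 0.1563 rad.
Area = E·R² = 0.1563 × (6378.14)² ≈ 6358994 km².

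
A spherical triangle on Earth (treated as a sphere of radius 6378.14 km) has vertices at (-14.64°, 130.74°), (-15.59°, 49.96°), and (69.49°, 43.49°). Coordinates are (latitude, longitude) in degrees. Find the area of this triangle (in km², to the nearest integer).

Side lengths (central angles): a = 1.4871, b = 1.7931, c = 1.3518 rad; semiperimeter s = 2.3160.
By l'Huilier's theorem, tan(E/4) = √[tan(s/2) tan((s−a)/2) tan((s−b)/2) tan((s−c)/2)], giving spherical excess E = 1.4352 rad.
Area = E·R² = 1.4352 × (6378.14)² ≈ 58383475 km².

58383475 km²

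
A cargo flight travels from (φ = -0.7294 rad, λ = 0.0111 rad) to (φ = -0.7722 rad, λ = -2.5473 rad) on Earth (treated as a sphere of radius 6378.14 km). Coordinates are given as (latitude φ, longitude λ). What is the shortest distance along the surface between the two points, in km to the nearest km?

9897 km

With latitudes φ₁ = -41.792°, φ₂ = -44.244° and longitude difference Δλ = -146.586°:
cos c = sin φ₁ sin φ₂ + cos φ₁ cos φ₂ cos Δλ = (-0.6664)(-0.6977) + (0.7456)(0.7164)(-0.8347) = 0.01914,
so c = arccos(0.01914) = 1.55165 rad.
Distance = R·c = 6378.14 × 1.5517 ≈ 9897 km.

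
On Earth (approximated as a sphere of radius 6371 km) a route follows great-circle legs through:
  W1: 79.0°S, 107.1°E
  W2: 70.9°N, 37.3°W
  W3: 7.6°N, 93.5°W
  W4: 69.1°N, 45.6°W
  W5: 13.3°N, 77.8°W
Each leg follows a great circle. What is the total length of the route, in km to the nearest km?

Leg W1→W2: central angle 2.9332 rad, distance 18687.1 km.
Leg W2→W3: central angle 1.2604 rad, distance 8030.2 km.
Leg W3→W4: central angle 1.2019 rad, distance 7657.1 km.
Leg W4→W5: central angle 1.0371 rad, distance 6607.6 km.
Total: 18687.1 + 8030.2 + 7657.1 + 6607.6 ≈ 40982 km.

40982 km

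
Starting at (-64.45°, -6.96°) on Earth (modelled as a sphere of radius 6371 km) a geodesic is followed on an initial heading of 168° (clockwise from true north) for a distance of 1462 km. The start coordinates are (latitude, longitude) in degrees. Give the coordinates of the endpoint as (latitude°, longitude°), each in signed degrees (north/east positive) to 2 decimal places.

-77.04°, 5.21°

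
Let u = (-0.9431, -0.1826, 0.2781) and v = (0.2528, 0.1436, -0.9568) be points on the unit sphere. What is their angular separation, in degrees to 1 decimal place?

u·v = -0.5307; |u| = 1.0001, |v| = 1.0000.
cos θ = (u·v)/(|u||v|) = -0.5307, so θ = 122.1°.

122.1°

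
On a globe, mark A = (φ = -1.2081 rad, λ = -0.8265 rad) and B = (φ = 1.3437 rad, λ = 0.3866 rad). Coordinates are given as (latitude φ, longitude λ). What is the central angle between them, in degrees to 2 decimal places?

152.00°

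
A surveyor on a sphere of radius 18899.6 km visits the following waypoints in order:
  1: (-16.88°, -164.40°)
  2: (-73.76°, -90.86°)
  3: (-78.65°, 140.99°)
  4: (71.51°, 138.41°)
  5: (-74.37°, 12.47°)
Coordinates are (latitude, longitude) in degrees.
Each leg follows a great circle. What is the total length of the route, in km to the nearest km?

Leg 1→2: central angle 1.2083 rad, distance 22836.4 km.
Leg 2→3: central angle 0.4339 rad, distance 8200.9 km.
Leg 3→4: central angle 2.6209 rad, distance 49534.2 km.
Leg 4→5: central angle 2.8704 rad, distance 54250.0 km.
Total: 22836.4 + 8200.9 + 49534.2 + 54250.0 ≈ 134822 km.

134822 km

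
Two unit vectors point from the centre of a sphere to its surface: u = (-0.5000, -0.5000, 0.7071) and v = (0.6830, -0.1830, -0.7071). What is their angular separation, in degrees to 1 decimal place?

138.6°

u·v = -0.7500; |u| = 1.0000, |v| = 1.0000.
cos θ = (u·v)/(|u||v|) = -0.7500, so θ = 138.6°.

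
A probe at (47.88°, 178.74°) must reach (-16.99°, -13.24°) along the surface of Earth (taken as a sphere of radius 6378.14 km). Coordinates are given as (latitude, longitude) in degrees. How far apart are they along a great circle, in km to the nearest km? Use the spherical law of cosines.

In radians: φ₁ = 0.8357, φ₂ = -0.2965, Δλ = 168.020° = 2.9325 rad.
cos c = sin φ₁ sin φ₂ + cos φ₁ cos φ₂ cos Δλ = (0.7417)(-0.2922) + (0.6707)(0.9564)(-0.9782) = -0.84418,
so c = arccos(-0.84418) = 2.57584 rad.
Distance = R·c = 6378.14 × 2.5758 ≈ 16429 km.

16429 km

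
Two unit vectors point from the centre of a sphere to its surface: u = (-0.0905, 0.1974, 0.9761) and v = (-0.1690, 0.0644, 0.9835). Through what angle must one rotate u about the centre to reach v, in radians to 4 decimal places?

u·v = 0.9880; |u| = 1.0000, |v| = 1.0000.
cos θ = (u·v)/(|u||v|) = 0.9880, so θ = 0.1548 rad.

0.1548 rad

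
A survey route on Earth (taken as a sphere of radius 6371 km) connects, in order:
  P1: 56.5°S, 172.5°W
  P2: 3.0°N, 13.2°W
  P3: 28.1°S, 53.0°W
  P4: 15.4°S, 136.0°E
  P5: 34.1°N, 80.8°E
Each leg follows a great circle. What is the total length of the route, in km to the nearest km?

42373 km

Leg P1→P2: central angle 2.1643 rad, distance 13788.5 km.
Leg P2→P3: central angle 0.8604 rad, distance 5481.5 km.
Leg P3→P4: central angle 2.3673 rad, distance 15082.0 km.
Leg P4→P5: central angle 1.2590 rad, distance 8021.3 km.
Total: 13788.5 + 5481.5 + 15082.0 + 8021.3 ≈ 42373 km.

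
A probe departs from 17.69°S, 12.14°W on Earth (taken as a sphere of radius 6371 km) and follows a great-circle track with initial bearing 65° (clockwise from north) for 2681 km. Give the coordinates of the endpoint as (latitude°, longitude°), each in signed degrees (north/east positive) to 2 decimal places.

Angular distance δ = d/R = 2681/6371 = 0.42081 rad; initial bearing θ = 1.1345 rad.
sin φ₂ = sin φ₁ cos δ + cos φ₁ sin δ cos θ = (-0.3039)(0.9128) + (0.9527)(0.4085)(0.4226) = -0.1129, so φ₂ = -6.48°.
Δλ = atan2(sin θ sin δ cos φ₁, cos δ − sin φ₁ sin φ₂) = atan2(0.3527, 0.8785) = 21.877°.
λ₂ = -12.140° + 21.877° = 9.74°.

-6.48°, 9.74°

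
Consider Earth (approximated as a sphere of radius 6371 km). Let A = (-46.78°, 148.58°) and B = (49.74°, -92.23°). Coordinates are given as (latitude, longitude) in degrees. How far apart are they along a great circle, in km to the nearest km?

15626 km

In radians: φ₁ = -0.8165, φ₂ = 0.8681, Δλ = 119.190° = 2.0803 rad.
cos c = sin φ₁ sin φ₂ + cos φ₁ cos φ₂ cos Δλ = (-0.7287)(0.7631) + (0.6848)(0.6463)(-0.4877) = -0.77195,
so c = arccos(-0.77195) = 2.45269 rad.
Distance = R·c = 6371 × 2.4527 ≈ 15626 km.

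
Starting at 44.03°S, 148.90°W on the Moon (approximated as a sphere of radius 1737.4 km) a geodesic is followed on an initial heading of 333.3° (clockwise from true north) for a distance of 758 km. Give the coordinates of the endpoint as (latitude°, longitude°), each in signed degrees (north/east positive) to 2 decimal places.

-21.01°, -160.64°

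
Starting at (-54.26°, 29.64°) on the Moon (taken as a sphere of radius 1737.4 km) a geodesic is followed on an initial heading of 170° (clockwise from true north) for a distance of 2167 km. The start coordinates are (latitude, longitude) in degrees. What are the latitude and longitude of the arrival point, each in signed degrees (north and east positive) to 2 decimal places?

Angular distance δ = d/R = 2167/1737.4 = 1.24727 rad; initial bearing θ = 2.9671 rad.
sin φ₂ = sin φ₁ cos δ + cos φ₁ sin δ cos θ = (-0.8117)(0.3179) + (0.5841)(0.9481)(-0.9848) = -0.8034, so φ₂ = -53.46°.
Δλ = atan2(sin θ sin δ cos φ₁, cos δ − sin φ₁ sin φ₂) = atan2(0.0962, -0.3342) = 163.947°.
λ₂ = 29.640° + 163.947° = 193.59° → -166.41° after wrapping to (−180°, 180°].

-53.46°, -166.41°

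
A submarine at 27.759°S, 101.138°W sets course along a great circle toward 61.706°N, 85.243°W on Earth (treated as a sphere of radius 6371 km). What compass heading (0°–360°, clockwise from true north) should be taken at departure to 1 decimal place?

7.5°

With φ₁ = -0.4845, φ₂ = 1.0770, Δλ = 0.2774 rad, the forward-azimuth formula gives
θ = atan2( sin Δλ cos φ₂ , cos φ₁ sin φ₂ − sin φ₁ cos φ₂ cos Δλ ) = atan2(0.1298, 0.9915) = 7.46°.
So the initial bearing is 7.5°.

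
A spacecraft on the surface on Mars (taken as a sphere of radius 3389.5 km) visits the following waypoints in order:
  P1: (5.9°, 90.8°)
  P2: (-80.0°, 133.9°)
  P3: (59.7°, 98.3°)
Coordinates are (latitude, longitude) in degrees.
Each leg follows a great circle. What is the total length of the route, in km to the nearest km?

13591 km

Leg P1→P2: central angle 1.5459 rad, distance 5239.8 km.
Leg P2→P3: central angle 2.4639 rad, distance 8351.5 km.
Total: 5239.8 + 8351.5 ≈ 13591 km.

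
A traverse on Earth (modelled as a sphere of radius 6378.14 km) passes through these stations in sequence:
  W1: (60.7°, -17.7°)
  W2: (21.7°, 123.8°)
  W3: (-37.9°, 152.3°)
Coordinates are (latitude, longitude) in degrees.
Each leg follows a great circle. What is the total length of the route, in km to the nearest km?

17506 km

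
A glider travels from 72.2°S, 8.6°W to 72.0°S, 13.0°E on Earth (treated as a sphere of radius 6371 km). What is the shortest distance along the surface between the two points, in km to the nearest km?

With latitudes φ₁ = -72.200°, φ₂ = -72.000° and longitude difference Δλ = 21.600°:
cos c = sin φ₁ sin φ₂ + cos φ₁ cos φ₂ cos Δλ = (-0.9521)(-0.9511) + (0.3057)(0.3090)(0.9298) = 0.99336,
so c = arccos(0.99336) = 0.11530 rad.
Distance = R·c = 6371 × 0.1153 ≈ 735 km.

735 km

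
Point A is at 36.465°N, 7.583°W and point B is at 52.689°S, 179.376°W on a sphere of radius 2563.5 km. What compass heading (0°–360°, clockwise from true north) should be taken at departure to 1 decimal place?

Δλ = -171.793° = -2.9984 rad.
y = sin Δλ · cos φ₂ = (-0.1427)(0.6061) = -0.0865
x = cos φ₁ sin φ₂ − sin φ₁ cos φ₂ cos Δλ = (0.8042)(-0.7954) − (0.5943)(0.6061)(-0.9898) = -0.2831
θ = atan2(y, x) = -163.00°; adding 360° gives 197.0°.

197.0°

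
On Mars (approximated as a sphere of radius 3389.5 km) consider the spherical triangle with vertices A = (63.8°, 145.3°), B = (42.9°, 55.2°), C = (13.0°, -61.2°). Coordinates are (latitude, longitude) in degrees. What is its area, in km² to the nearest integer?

Side lengths (central angles): a = 1.7358, b = 1.7550, c = 0.9145 rad; semiperimeter s = 2.2026.
By l'Huilier's theorem, tan(E/4) = √[tan(s/2) tan((s−a)/2) tan((s−b)/2) tan((s−c)/2)], giving spherical excess E = 1.1032 rad.
Area = E·R² = 1.1032 × (3389.5)² ≈ 12674788 km².

12674788 km²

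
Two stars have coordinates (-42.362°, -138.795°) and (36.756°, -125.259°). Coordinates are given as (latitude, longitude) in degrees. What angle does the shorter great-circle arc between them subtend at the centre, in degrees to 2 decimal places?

Let φ₁ = -0.7394 rad, φ₂ = 0.6415 rad, and Δλ = 0.2362 rad.
Haversine: a = sin²(Δφ/2) + cos φ₁ cos φ₂ sin²(Δλ/2) = 0.4056 + (0.7389)(0.8012)(0.0139) = 0.41383.
Central angle c = 2·arcsin(√a) = 1.39759 rad.
So the angular separation is 80.08°.

80.08°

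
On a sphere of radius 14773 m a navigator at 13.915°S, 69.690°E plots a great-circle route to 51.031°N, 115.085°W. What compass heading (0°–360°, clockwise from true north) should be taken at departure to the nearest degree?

With φ₁ = -0.2429, φ₂ = 0.8907, Δλ = 3.0583 rad, the forward-azimuth formula gives
θ = atan2( sin Δλ cos φ₂ , cos φ₁ sin φ₂ − sin φ₁ cos φ₂ cos Δλ ) = atan2(0.0524, 0.6040) = 4.95°.
So the initial bearing is 5°.

5°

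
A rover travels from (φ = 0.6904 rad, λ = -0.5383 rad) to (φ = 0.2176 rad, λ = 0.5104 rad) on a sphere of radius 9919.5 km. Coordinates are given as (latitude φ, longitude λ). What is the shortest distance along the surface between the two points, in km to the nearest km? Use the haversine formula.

10239 km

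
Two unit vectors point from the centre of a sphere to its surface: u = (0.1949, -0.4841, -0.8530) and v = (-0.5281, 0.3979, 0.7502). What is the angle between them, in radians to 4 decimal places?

u·v = -0.9355; |u| = 1.0000, |v| = 1.0000.
cos θ = (u·v)/(|u||v|) = -0.9355, so θ = 2.7804 rad.

2.7804 rad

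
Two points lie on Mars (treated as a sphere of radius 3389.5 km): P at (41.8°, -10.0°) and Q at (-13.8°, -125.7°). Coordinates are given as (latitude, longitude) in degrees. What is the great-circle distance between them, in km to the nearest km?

With latitudes φ₁ = 41.800°, φ₂ = -13.800° and longitude difference Δλ = -115.700°:
cos c = sin φ₁ sin φ₂ + cos φ₁ cos φ₂ cos Δλ = (0.6665)(-0.2385) + (0.7455)(0.9711)(-0.4337) = -0.47294,
so c = arccos(-0.47294) = 2.06342 rad.
Distance = R·c = 3389.5 × 2.0634 ≈ 6994 km.

6994 km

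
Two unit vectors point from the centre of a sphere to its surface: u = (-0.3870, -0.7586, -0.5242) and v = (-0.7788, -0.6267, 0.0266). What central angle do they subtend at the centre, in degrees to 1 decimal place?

u·v = 0.7629; |u| = 1.0000, |v| = 1.0000.
cos θ = (u·v)/(|u||v|) = 0.7629, so θ = 40.3°.

40.3°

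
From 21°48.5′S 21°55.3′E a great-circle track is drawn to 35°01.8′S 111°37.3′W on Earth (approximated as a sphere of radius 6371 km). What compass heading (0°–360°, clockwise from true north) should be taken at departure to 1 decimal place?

With φ₁ = -0.3806, φ₂ = -0.6114, Δλ = -2.3308 rad, the forward-azimuth formula gives
θ = atan2( sin Δλ cos φ₂ , cos φ₁ sin φ₂ − sin φ₁ cos φ₂ cos Δλ ) = atan2(-0.5935, -0.7425) = -141.36°.
Adding 360° brings this into [0°, 360°): 218.6°.

218.6°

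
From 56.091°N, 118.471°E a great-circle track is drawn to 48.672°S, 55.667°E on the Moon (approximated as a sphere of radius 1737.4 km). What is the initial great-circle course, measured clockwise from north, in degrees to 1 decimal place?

221.3°

With φ₁ = 0.9790, φ₂ = -0.8495, Δλ = -1.0961 rad, the forward-azimuth formula gives
θ = atan2( sin Δλ cos φ₂ , cos φ₁ sin φ₂ − sin φ₁ cos φ₂ cos Δλ ) = atan2(-0.5874, -0.6694) = -138.74°.
Adding 360° brings this into [0°, 360°): 221.3°.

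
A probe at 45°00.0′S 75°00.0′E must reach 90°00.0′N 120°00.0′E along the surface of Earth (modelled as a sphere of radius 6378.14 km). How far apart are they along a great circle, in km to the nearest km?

With latitudes φ₁ = -45.000°, φ₂ = 90.000° and longitude difference Δλ = 45.000°:
cos c = sin φ₁ sin φ₂ + cos φ₁ cos φ₂ cos Δλ = (-0.7071)(1.0000) + (0.7071)(0.0000)(0.7071) = -0.70711,
so c = arccos(-0.70711) = 2.35619 rad.
Distance = R·c = 6378.14 × 2.3562 ≈ 15028 km.

15028 km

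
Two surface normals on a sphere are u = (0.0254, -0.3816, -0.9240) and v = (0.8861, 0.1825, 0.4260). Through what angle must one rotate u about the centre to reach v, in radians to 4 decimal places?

2.0272 rad

u·v = -0.4408; |u| = 1.0000, |v| = 1.0000.
cos θ = (u·v)/(|u||v|) = -0.4408, so θ = 2.0272 rad.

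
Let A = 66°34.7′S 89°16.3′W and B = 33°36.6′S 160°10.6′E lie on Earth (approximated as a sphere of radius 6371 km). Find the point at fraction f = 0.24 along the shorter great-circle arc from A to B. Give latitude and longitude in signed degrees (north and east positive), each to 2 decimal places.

The central angle between A and B is δ = 1.1683 rad.
With f = 0.24, the slerp weights are sin((1−f)δ)/sin δ = 0.8431 and sin(fδ)/sin δ = 0.3008.
Weighted sum of the unit vectors: (0.8431)·(0.0051,-0.3975,-0.9176) + (0.3008)·(-0.7835,0.2824,-0.5535) = (-0.2314, -0.2502, -0.9401).
Converting back: φ = atan2(z, √(x²+y²)) = -70.08°, λ = atan2(y, x) = -132.77°.

-70.08°, -132.77°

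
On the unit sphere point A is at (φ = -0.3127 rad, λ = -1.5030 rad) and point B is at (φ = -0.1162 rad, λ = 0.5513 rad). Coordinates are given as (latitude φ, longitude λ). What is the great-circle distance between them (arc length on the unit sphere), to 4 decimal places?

1.9863

With latitudes φ₁ = -17.916°, φ₂ = -6.658° and longitude difference Δλ = 117.703°:
cos c = sin φ₁ sin φ₂ + cos φ₁ cos φ₂ cos Δλ = (-0.3076)(-0.1159) + (0.9515)(0.9933)(-0.4649) = -0.40369,
so c = arccos(-0.40369) = 1.98634 rad.
On the unit sphere the arc length equals the central angle: 1.9863.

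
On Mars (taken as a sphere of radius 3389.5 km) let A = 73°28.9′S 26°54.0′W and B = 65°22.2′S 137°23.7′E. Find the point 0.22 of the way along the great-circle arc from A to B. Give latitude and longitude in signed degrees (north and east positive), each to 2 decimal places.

-82.16°, -15.51°

Central angle δ = 0.7114 rad. Interpolating on the sphere with fraction f = 0.22:
P = [sin((1−f)δ)·A + sin(fδ)·B] / sin δ = 0.8069·A + 0.2387·B in Cartesian coordinates,
giving P = (0.1314, -0.0365, -0.9907), i.e. latitude -82.16°, longitude -15.51°.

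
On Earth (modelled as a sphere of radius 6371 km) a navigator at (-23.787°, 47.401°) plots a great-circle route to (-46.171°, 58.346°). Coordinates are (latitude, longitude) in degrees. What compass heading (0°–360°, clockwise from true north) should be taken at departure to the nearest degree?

Δλ = 10.945° = 0.1910 rad.
y = sin Δλ · cos φ₂ = (0.1899)(0.6925) = 0.1315
x = cos φ₁ sin φ₂ − sin φ₁ cos φ₂ cos Δλ = (0.9151)(-0.7214) − (-0.4033)(0.6925)(0.9818) = -0.3859
θ = atan2(y, x) = 161.18°, so the bearing is 161°.

161°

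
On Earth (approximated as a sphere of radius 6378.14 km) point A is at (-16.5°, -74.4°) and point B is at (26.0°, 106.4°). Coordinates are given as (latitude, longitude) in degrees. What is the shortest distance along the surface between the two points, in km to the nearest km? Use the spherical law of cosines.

With latitudes φ₁ = -16.500°, φ₂ = 26.000° and longitude difference Δλ = -179.200°:
cos c = sin φ₁ sin φ₂ + cos φ₁ cos φ₂ cos Δλ = (-0.2840)(0.4384) + (0.9588)(0.8988)(-0.9999) = -0.98620,
so c = arccos(-0.98620) = 2.97528 rad.
Distance = R·c = 6378.14 × 2.9753 ≈ 18977 km.

18977 km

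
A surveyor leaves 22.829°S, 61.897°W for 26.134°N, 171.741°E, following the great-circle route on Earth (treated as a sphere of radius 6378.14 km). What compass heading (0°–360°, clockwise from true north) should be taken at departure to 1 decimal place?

285.4°

With φ₁ = -0.3984, φ₂ = 0.4561, Δλ = -2.2054 rad, the forward-azimuth formula gives
θ = atan2( sin Δλ cos φ₂ , cos φ₁ sin φ₂ − sin φ₁ cos φ₂ cos Δλ ) = atan2(-0.7230, 0.1995) = -74.58°.
Adding 360° brings this into [0°, 360°): 285.4°.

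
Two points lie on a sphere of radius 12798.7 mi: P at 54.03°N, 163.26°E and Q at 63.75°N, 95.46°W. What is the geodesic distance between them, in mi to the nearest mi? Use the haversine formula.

With latitudes φ₁ = 54.030°, φ₂ = 63.750° and longitude difference Δλ = 101.280°:
Haversine: a = sin²(Δφ/2) + cos φ₁ cos φ₂ sin²(Δλ/2) = 0.0072 + (0.5874)(0.4423)(0.5978) = 0.16248.
Central angle c = 2·arcsin(√a) = 0.82977 rad.
Distance = R·c = 12798.7 × 0.8298 ≈ 10620 mi.

10620 mi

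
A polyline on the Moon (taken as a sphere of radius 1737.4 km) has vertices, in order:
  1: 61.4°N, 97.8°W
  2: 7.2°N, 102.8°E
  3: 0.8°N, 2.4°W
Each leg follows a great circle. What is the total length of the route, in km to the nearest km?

Leg 1→2: central angle 1.9119 rad, distance 3321.7 km.
Leg 2→3: central angle 1.8321 rad, distance 3183.1 km.
Total: 3321.7 + 3183.1 ≈ 6505 km.

6505 km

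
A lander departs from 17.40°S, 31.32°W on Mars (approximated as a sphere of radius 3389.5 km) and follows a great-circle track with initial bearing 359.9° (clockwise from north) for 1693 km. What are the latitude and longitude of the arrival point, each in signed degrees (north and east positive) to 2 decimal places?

11.22°, -31.37°

Angular distance δ = d/R = 1693/3389.5 = 0.49948 rad; initial bearing θ = 6.2814 rad.
sin φ₂ = sin φ₁ cos δ + cos φ₁ sin δ cos θ = (-0.2990)(0.8778) + (0.9542)(0.4790)(1.0000) = 0.1945, so φ₂ = 11.22°.
Δλ = atan2(sin θ sin δ cos φ₁, cos δ − sin φ₁ sin φ₂) = atan2(-0.0008, 0.9360) = -0.049°.
λ₂ = -31.320° − 0.049° = -31.37°.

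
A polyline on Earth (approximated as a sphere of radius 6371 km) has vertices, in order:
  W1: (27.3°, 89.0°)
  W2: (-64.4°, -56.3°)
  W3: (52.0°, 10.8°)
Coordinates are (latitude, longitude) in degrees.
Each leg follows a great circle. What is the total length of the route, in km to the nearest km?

Leg W1→W2: central angle 2.3881 rad, distance 15214.5 km.
Leg W2→W3: central angle 2.2233 rad, distance 14164.3 km.
Total: 15214.5 + 14164.3 ≈ 29379 km.

29379 km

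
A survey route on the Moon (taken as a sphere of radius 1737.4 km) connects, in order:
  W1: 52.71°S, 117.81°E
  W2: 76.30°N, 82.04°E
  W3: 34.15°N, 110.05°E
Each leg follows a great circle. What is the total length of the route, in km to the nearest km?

5310 km

Leg W1→W2: central angle 2.2870 rad, distance 3973.4 km.
Leg W2→W3: central angle 0.7693 rad, distance 1336.5 km.
Total: 3973.4 + 1336.5 ≈ 5310 km.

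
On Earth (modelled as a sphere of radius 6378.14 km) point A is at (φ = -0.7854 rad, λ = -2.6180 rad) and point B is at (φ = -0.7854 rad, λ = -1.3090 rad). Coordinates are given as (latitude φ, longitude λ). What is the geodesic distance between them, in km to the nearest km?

Let φ₁ = -0.7854 rad, φ₂ = -0.7854 rad, and Δλ = 1.3090 rad.
cos c = sin φ₁ sin φ₂ + cos φ₁ cos φ₂ cos Δλ = (-0.7071)(-0.7071) + (0.7071)(0.7071)(0.2588) = 0.62941,
so c = arccos(0.62941) = 0.89000 rad.
Distance = R·c = 6378.14 × 0.8900 ≈ 5677 km.

5677 km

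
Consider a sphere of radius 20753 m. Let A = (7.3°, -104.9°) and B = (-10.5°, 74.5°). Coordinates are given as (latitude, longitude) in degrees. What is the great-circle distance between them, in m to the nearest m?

64019 m

In radians: φ₁ = 0.1274, φ₂ = -0.1833, Δλ = 179.400° = 3.1311 rad.
Haversine: a = sin²(Δφ/2) + cos φ₁ cos φ₂ sin²(Δλ/2) = 0.0239 + (0.9919)(0.9833)(1.0000) = 0.99919.
Central angle c = 2·arcsin(√a) = 3.08479 rad.
Distance = R·c = 20753 × 3.0848 ≈ 64019 m.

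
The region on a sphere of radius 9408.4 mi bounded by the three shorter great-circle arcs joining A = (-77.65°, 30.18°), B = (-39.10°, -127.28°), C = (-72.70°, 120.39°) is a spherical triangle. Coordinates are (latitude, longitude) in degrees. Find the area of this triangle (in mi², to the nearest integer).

18754126 mi²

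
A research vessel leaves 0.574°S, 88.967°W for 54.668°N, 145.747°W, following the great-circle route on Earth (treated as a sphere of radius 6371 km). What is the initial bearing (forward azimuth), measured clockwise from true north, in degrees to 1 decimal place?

Δλ = -56.780° = -0.9910 rad.
y = sin Δλ · cos φ₂ = (-0.8366)(0.5783) = -0.4838
x = cos φ₁ sin φ₂ − sin φ₁ cos φ₂ cos Δλ = (0.9999)(0.8158) − (-0.0100)(0.5783)(0.5479) = 0.8189
θ = atan2(y, x) = -30.57°; adding 360° gives 329.4°.

329.4°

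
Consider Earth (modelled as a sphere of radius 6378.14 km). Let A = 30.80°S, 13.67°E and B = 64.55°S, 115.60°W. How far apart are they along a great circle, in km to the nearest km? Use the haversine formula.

Let φ₁ = -0.5376 rad, φ₂ = -1.1266 rad, and Δλ = -2.2562 rad.
Haversine: a = sin²(Δφ/2) + cos φ₁ cos φ₂ sin²(Δλ/2) = 0.0843 + (0.8590)(0.4297)(0.8165) = 0.38564.
Central angle c = 2·arcsin(√a) = 1.34004 rad.
Distance = R·c = 6378.14 × 1.3400 ≈ 8547 km.

8547 km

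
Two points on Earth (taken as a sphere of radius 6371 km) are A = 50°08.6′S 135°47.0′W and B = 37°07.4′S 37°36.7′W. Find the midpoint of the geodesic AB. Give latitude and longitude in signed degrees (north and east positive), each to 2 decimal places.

The central angle between A and B is δ = 1.1694 rad.
With f = 0.5, the slerp weights are sin((1−f)δ)/sin δ = 0.5996 and sin(fδ)/sin δ = 0.5996.
Weighted sum of the unit vectors: (0.5996)·(-0.4593,-0.4469,-0.7677) + (0.5996)·(0.6316,-0.4866,-0.6035) = (0.1033, -0.5598, -0.8222).
Converting back: φ = atan2(z, √(x²+y²)) = -55.30°, λ = atan2(y, x) = -79.54°.

-55.30°, -79.54°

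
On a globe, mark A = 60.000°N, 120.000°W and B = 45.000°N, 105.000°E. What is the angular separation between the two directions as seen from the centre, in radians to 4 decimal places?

In radians: φ₁ = 1.0472, φ₂ = 0.7854, Δλ = -135.000° = -2.3562 rad.
cos c = sin φ₁ sin φ₂ + cos φ₁ cos φ₂ cos Δλ = (0.8660)(0.7071) + (0.5000)(0.7071)(-0.7071) = 0.36237,
so c = arccos(0.36237) = 1.19998 rad.
So the angular separation is 1.2000 rad.

1.2000 rad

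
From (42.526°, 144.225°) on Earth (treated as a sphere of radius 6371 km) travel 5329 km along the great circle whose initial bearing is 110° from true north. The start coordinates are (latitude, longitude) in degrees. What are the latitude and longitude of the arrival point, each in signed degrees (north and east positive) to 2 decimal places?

Angular distance δ = d/R = 5329/6371 = 0.83645 rad; initial bearing θ = 1.9199 rad.
sin φ₂ = sin φ₁ cos δ + cos φ₁ sin δ cos θ = (0.6759)(0.6701) + (0.7370)(0.7423)(-0.3420) = 0.2658, so φ₂ = 15.42°.
Δλ = atan2(sin θ sin δ cos φ₁, cos δ − sin φ₁ sin φ₂) = atan2(0.5140, 0.4904) = 46.347°.
λ₂ = 144.225° + 46.347° = 190.57° → -169.43° after wrapping to (−180°, 180°].

15.42°, -169.43°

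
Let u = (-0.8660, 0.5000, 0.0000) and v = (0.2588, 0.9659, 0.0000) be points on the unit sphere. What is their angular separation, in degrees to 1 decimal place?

u·v = 0.2588; |u| = 1.0000, |v| = 1.0000.
cos θ = (u·v)/(|u||v|) = 0.2588, so θ = 75.0°.

75.0°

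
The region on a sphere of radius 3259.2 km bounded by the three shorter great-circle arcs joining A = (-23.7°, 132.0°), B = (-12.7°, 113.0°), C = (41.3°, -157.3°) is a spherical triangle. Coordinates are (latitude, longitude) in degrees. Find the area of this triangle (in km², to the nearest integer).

4112350 km²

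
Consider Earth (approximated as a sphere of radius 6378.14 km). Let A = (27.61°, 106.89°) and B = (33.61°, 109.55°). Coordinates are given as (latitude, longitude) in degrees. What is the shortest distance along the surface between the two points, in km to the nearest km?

715 km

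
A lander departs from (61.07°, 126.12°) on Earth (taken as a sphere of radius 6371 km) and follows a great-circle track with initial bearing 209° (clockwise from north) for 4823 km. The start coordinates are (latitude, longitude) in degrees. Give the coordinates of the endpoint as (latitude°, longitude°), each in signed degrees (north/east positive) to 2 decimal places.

Angular distance δ = d/R = 4823/6371 = 0.75702 rad; initial bearing θ = 3.6477 rad.
sin φ₂ = sin φ₁ cos δ + cos φ₁ sin δ cos θ = (0.8752)(0.7269) + (0.4837)(0.6868)(-0.8746) = 0.3456, so φ₂ = 20.22°.
Δλ = atan2(sin θ sin δ cos φ₁, cos δ − sin φ₁ sin φ₂) = atan2(-0.1611, 0.4244) = -20.782°.
λ₂ = 126.120° − 20.782° = 105.34°.

20.22°, 105.34°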